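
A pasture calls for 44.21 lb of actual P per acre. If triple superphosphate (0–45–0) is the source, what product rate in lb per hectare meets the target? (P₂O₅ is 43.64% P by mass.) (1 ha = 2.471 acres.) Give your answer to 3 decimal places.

556.283 lb of product per hectare

As P₂O₅: 44.21 / 0.4364 = 101.306 lb per acre.
Product per acre = 101.306 / 45% = 225.125 lb.
Convert to per hectare: 225.125 × 2.471 = 556.2833 lb.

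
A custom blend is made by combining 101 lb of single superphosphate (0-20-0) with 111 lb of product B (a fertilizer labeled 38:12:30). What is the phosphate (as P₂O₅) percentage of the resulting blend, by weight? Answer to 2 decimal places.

15.81% P₂O₅

Total mass = 101 + 111 = 212 lb.
P₂O₅ mass = 20%×101 + 12%×111 = 33.52 lb.
% P₂O₅ = 33.52 / 212 = 15.8113%.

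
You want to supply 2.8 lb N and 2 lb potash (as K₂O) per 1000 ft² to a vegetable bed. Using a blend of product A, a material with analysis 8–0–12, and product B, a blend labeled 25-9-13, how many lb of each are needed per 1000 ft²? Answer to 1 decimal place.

6.9 lb product A, 9.0 lb product B

With a, b = lb per 1000 ft² of product A and product B:
N: 0.08·a + 0.25·b = 2.8
K₂O: 0.12·a + 0.13·b = 2
Eliminate b: (row1) − 0.25/0.13·(row2) → -0.150769·a = -1.04615, so a = 6.93878.
Then b = (2 − 0.12·6.93878) / 0.13 = 8.97959.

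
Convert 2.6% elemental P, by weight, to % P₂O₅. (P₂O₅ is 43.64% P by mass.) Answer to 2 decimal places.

%P₂O₅ = 2.6 / 0.4364 = 5.95784%.

5.96% P₂O₅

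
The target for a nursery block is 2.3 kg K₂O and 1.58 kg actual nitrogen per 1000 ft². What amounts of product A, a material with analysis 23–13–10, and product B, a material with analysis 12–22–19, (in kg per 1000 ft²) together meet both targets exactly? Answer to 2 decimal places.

With a, b = kg per 1000 ft² of product A and product B:
K₂O: 0.1·a + 0.19·b = 2.3
N: 0.23·a + 0.12·b = 1.58
From row1: a = (2.3 − 0.19·b) / 0.1.
Into row2: 0.23·(2.3 − 0.19·b)/0.1 + 0.12·b = 1.58 → b = 11.7035, a = 0.763407.

0.76 kg product A, 11.70 kg product B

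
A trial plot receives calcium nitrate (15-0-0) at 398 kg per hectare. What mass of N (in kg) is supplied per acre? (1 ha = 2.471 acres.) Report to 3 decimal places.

nitrogen per hectare = 398 × 15% = 59.7 kg.
Convert to per acre: 59.7 × 0.404694 = 24.1603 kg.

24.160 kg N per acre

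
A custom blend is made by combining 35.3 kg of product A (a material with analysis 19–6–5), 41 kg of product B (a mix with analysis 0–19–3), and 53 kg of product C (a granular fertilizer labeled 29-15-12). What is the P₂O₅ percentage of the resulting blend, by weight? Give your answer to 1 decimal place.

13.8% P₂O₅

Total mass = 35.3 + 41 + 53 = 129.3 kg.
P₂O₅ mass = 6%×35.3 + 19%×41 + 15%×53 = 17.858 kg.
% P₂O₅ = 17.858 / 129.3 = 13.8113%.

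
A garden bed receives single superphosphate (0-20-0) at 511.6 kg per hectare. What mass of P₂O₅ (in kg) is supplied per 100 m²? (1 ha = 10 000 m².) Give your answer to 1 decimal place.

1.0 kg P₂O₅ per hundred sq m

P₂O₅ per hectare = 511.6 × 20% = 102.32 kg.
Convert to per 100 m²: 102.32 × 0.01 = 1.0232 kg.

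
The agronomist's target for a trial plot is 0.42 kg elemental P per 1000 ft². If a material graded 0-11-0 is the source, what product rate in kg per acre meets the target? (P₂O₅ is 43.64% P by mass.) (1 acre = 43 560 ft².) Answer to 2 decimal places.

381.12 kg of product per acre

As P₂O₅: 0.42 / 0.4364 = 0.96242 kg per 1000 ft².
Product per 1000 ft² = 0.96242 / 11% = 8.74927 kg.
Convert to per acre: 8.74927 × 43.56 = 381.118 kg.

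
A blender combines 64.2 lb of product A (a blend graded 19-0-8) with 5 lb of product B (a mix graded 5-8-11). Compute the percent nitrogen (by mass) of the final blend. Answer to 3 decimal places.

17.988% N

Total mass = 64.2 + 5 = 69.2 lb.
N mass = 19%×64.2 + 5%×5 = 12.448 lb.
% N = 12.448 / 69.2 = 17.9884%.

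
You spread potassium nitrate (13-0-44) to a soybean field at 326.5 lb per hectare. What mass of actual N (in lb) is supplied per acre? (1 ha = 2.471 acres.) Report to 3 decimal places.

nitrogen per hectare = 326.5 × 13% = 42.445 lb.
Convert to per acre: 42.445 × 0.404694 = 17.1773 lb.

17.177 lb N per acre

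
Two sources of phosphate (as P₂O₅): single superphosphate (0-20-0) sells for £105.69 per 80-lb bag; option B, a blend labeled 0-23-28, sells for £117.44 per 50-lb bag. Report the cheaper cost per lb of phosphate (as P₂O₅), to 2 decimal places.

single superphosphate: P₂O₅ per bag = 80 × 20% = 16 lb; cost = 105.69 / 16 = £6.6056/lb P₂O₅.
option B: P₂O₅ per bag = 50 × 23% = 11.5 lb; cost = 117.44 / 11.5 = £10.2122/lb P₂O₅.
single superphosphate is cheaper.

£6.61 per lb P₂O₅ (single superphosphate)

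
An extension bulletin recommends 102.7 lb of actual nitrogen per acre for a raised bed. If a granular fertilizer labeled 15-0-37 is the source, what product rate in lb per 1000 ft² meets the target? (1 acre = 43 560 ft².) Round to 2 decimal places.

Product per acre = 102.7 / 15% = 684.667 lb.
Convert to per 1000 ft²: 684.667 × 0.0229568 = 15.7178 lb.

15.72 lb of product per thousand sq ft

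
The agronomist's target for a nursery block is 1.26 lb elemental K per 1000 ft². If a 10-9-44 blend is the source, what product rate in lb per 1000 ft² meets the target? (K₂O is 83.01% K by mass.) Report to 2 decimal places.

3.45 lb of product per thousand sq ft

As K₂O: 1.26 / 0.8301 = 1.51789 lb per 1000 ft².
Product per 1000 ft² = 1.51789 / 44% = 3.44975 lb.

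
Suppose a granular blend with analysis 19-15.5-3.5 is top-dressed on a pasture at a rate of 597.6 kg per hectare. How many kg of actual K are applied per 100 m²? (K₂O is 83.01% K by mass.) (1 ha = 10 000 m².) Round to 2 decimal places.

0.17 kg K per hundred sq m

K₂O per hectare = 597.6 × 3.5% = 20.916 kg.
Elemental K = 20.916 × 0.8301 = 17.3624 kg per hectare.
Convert to per 100 m²: 17.3624 × 0.01 = 0.173624 kg.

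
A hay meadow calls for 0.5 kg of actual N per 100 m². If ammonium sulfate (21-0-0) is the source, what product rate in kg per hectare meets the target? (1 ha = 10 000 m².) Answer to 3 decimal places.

Product per 100 m² = 0.5 / 21% = 2.38095 kg.
Convert to per hectare: 2.38095 × 100 = 238.0952 kg.

238.095 kg of product per hectare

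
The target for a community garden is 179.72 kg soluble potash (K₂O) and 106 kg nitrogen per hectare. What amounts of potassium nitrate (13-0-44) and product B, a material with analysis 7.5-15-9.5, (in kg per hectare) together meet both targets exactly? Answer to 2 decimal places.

Per-hectare balance (a = potassium nitrate, b = product B):
K₂O: 0.44·a + 0.095·b = 179.72
N: 0.13·a + 0.075·b = 106
From row1: a = (179.72 − 0.095·b) / 0.44.
Into row2: 0.13·(179.72 − 0.095·b)/0.44 + 0.075·b = 106 → b = 1127.186, a = 165.0847.

165.08 kg potassium nitrate, 1127.19 kg product B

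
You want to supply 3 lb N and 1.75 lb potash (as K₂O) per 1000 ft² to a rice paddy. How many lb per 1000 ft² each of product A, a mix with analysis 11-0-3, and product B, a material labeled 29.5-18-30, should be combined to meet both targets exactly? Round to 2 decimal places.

Per-1000 ft² balance (a = product A, b = product B):
N: 0.11·a + 0.295·b = 3
K₂O: 0.03·a + 0.3·b = 1.75
Eliminate a: (row1) − 0.11/0.03·(row2) → -0.805·b = -3.41667, so b = 4.24431.
Back-substitute: a = (3 − 0.295·4.24431) / 0.11 = 15.8903.

15.89 lb product A, 4.24 lb product B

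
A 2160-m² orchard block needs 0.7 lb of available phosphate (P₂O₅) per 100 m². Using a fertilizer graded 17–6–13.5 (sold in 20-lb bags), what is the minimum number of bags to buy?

13 bags

Product per 100 m² = 0.7 / 6% = 11.6667 lb.
Total product = 11.6667 × 2160 / 100 = 252 lb.
Bags = ⌈252 / 20⌉ = 13.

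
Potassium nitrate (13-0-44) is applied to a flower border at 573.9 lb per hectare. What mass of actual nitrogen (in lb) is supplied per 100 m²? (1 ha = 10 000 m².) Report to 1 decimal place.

0.7 lb N per hundred sq m

nitrogen per hectare = 573.9 × 13% = 74.607 lb.
Convert to per 100 m²: 74.607 × 0.01 = 0.74607 lb.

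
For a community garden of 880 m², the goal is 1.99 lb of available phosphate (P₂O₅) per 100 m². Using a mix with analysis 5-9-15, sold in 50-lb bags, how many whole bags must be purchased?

4 bags

Product per 100 m² = 1.99 / 9% = 22.1111 lb.
Total product = 22.1111 × 880 / 100 = 194.578 lb.
Bags = ⌈194.578 / 50⌉ = 4.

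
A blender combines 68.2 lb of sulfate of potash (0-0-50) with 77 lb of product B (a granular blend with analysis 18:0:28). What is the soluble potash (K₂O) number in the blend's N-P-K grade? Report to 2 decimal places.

38.33% K₂O

Total mass = 68.2 + 77 = 145.2 lb.
K₂O mass = 50%×68.2 + 28%×77 = 55.66 lb.
% K₂O = 55.66 / 145.2 = 38.3333%.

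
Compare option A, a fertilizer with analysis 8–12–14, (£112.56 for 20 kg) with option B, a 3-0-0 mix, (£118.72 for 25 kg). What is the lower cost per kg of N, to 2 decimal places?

option A: N per bag = 20 × 8% = 1.6 kg; cost = 112.56 / 1.6 = £70.3500/kg N.
option B: N per bag = 25 × 3% = 0.75 kg; cost = 118.72 / 0.75 = £158.2933/kg N.
option A is cheaper.

£70.35 per kg N (option A)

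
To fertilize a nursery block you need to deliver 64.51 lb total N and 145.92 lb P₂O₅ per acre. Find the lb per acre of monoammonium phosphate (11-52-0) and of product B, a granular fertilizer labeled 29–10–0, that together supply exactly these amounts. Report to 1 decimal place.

256.6 lb monoammonium phosphate, 125.1 lb product B

With a, b = lb per acre of monoammonium phosphate and product B:
N: 0.11·a + 0.29·b = 64.51
P₂O₅: 0.52·a + 0.1·b = 145.92
Eliminate b: (row1) − 0.29/0.1·(row2) → -1.398·a = -358.658, so a = 256.551.
Then b = (145.92 − 0.52·256.551) / 0.1 = 125.136.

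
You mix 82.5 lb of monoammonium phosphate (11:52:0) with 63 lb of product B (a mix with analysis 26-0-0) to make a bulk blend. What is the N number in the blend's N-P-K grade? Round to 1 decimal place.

17.5% N

Total mass = 82.5 + 63 = 145.5 lb.
N mass = 11%×82.5 + 26%×63 = 25.455 lb.
% N = 25.455 / 145.5 = 17.4948%.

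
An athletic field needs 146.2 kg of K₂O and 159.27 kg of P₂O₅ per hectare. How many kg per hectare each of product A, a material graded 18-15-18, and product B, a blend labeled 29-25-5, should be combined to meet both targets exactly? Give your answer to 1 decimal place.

Let a = kg of product A, b = kg of product B (per hectare).
K₂O: 0.18·a + 0.05·b = 146.2
P₂O₅: 0.15·a + 0.25·b = 159.27
Solving simultaneously: a = 762.307, b = 179.696.

762.3 kg product A, 179.7 kg product B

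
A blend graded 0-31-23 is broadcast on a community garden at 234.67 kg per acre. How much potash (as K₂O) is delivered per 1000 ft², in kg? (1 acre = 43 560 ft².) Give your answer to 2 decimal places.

K₂O per acre = 234.67 × 23% = 53.9741 kg.
Convert to per 1000 ft²: 53.9741 × 0.0229568 = 1.23907 kg.

1.24 kg K₂O per thousand sq ft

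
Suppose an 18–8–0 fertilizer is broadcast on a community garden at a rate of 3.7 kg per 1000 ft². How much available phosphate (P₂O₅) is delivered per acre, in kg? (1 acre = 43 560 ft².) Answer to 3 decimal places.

P₂O₅ per 1000 ft² = 3.7 × 8% = 0.296 kg.
Convert to per acre: 0.296 × 43.56 = 12.8938 kg.

12.894 kg P₂O₅ per acre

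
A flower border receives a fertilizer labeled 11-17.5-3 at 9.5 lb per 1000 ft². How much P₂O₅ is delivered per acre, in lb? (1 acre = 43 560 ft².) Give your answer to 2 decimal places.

72.42 lb P₂O₅ per acre

P₂O₅ per 1000 ft² = 9.5 × 17.5% = 1.6625 lb.
Convert to per acre: 1.6625 × 43.56 = 72.4185 lb.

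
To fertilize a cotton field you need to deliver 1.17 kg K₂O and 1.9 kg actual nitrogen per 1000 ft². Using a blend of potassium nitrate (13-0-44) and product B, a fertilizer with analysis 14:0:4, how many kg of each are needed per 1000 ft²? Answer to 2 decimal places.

Let a = kg of potassium nitrate, b = kg of product B (per 1000 ft²).
K₂O: 0.44·a + 0.04·b = 1.17
N: 0.13·a + 0.14·b = 1.9
From row1: a = (1.17 − 0.04·b) / 0.44.
Into row2: 0.13·(1.17 − 0.04·b)/0.44 + 0.14·b = 1.9 → b = 12.1259, a = 1.55674.

1.56 kg potassium nitrate, 12.13 kg product B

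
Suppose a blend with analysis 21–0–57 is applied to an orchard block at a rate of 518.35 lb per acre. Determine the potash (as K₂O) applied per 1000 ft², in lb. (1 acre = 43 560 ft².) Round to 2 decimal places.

6.78 lb K₂O per thousand sq ft

K₂O per acre = 518.35 × 57% = 295.459 lb.
Convert to per 1000 ft²: 295.459 × 0.0229568 = 6.78282 lb.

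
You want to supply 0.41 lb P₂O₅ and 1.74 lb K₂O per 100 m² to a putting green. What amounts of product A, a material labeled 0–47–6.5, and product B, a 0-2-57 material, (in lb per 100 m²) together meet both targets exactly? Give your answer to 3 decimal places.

0.746 lb product A, 2.968 lb product B

Let a = lb of product A, b = lb of product B (per 100 m²).
P₂O₅: 0.47·a + 0.02·b = 0.41
K₂O: 0.065·a + 0.57·b = 1.74
From row1: a = (0.41 − 0.02·b) / 0.47.
Into row2: 0.065·(0.41 − 0.02·b)/0.47 + 0.57·b = 1.74 → b = 2.96755, a = 0.746062.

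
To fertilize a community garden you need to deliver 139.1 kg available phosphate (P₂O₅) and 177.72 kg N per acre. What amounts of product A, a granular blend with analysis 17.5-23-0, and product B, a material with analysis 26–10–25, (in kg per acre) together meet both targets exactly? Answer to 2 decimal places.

Per-acre balance (a = product A, b = product B):
P₂O₅: 0.23·a + 0.1·b = 139.1
N: 0.175·a + 0.26·b = 177.72
Eliminate b: (row1) − 0.1/0.26·(row2) → 0.162692·a = 70.7462, so a = 434.846.
Then b = (177.72 − 0.175·434.846) / 0.26 = 390.853.

434.85 kg product A, 390.85 kg product B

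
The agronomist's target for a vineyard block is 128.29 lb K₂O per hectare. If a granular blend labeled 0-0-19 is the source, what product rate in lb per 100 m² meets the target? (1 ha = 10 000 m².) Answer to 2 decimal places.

6.75 lb of product per hundred sq m

Product per hectare = 128.29 / 19% = 675.211 lb.
Convert to per 100 m²: 675.211 × 0.01 = 6.75211 lb.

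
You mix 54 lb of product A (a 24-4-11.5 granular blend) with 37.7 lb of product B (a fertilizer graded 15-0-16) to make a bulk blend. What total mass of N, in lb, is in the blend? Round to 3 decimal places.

N mass = 24%×54 + 15%×37.7 = 18.615 lb.

18.615 lb N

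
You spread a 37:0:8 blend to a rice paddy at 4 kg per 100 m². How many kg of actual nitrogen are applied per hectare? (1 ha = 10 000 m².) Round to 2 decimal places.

nitrogen per 100 m² = 4 × 37% = 1.48 kg.
Convert to per hectare: 1.48 × 100 = 148 kg.

148.00 kg N per hectare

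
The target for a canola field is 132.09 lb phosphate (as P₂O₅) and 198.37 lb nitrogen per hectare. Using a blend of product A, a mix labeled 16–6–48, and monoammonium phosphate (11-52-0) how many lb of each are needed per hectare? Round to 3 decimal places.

1156.952 lb product A, 120.525 lb monoammonium phosphate

Per-hectare balance (a = product A, b = monoammonium phosphate):
P₂O₅: 0.06·a + 0.52·b = 132.09
N: 0.16·a + 0.11·b = 198.37
Solving simultaneously: a = 1156.9517, b = 120.5248.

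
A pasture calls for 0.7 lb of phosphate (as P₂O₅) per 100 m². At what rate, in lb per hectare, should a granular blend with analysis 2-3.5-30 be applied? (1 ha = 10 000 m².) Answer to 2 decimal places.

2000.00 lb of product per hectare

Product per 100 m² = 0.7 / 3.5% = 20 lb.
Convert to per hectare: 20 × 100 = 2000 lb.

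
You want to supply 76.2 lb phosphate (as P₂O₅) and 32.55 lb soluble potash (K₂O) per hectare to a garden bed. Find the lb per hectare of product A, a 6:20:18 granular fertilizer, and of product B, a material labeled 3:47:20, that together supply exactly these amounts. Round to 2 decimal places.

Per-hectare balance (a = product A, b = product B):
P₂O₅: 0.2·a + 0.47·b = 76.2
K₂O: 0.18·a + 0.2·b = 32.55
Eliminate b: (row1) − 0.47/0.2·(row2) → -0.223·a = -0.2925, so a = 1.31166.
Then b = (32.55 − 0.18·1.31166) / 0.2 = 161.5695.

1.31 lb product A, 161.57 lb product B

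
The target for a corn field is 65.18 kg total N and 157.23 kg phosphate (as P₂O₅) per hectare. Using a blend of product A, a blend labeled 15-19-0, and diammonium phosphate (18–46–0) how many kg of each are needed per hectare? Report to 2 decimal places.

With a, b = kg per hectare of product A and diammonium phosphate:
N: 0.15·a + 0.18·b = 65.18
P₂O₅: 0.19·a + 0.46·b = 157.23
From row1: a = (65.18 − 0.18·b) / 0.15.
Into row2: 0.19·(65.18 − 0.18·b)/0.15 + 0.46·b = 157.23 → b = 321.848, a = 48.3161.

48.32 kg product A, 321.85 kg diammonium phosphate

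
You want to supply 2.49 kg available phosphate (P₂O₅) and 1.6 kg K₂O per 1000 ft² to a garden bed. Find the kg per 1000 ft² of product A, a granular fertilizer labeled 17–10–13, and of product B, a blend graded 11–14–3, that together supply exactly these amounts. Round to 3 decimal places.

9.822 kg product A, 10.770 kg product B

Let a = kg of product A, b = kg of product B (per 1000 ft²).
P₂O₅: 0.1·a + 0.14·b = 2.49
K₂O: 0.13·a + 0.03·b = 1.6
Eliminate b: (row1) − 0.14/0.03·(row2) → -0.506667·a = -4.97667, so a = 9.82237.
Then b = (1.6 − 0.13·9.82237) / 0.03 = 10.7697.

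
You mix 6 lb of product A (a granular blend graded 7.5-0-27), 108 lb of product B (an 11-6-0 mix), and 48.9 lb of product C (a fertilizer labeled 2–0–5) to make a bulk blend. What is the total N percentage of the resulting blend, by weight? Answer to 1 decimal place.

Total mass = 6 + 108 + 48.9 = 162.9 lb.
N mass = 7.5%×6 + 11%×108 + 2%×48.9 = 13.308 lb.
% N = 13.308 / 162.9 = 8.16943%.

8.2% N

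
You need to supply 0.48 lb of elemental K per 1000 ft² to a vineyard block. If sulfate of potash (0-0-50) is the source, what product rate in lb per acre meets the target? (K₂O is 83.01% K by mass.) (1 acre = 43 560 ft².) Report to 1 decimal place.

As K₂O: 0.48 / 0.8301 = 0.578244 lb per 1000 ft².
Product per 1000 ft² = 0.578244 / 50% = 1.15649 lb.
Convert to per acre: 1.15649 × 43.56 = 50.3766 lb.

50.4 lb of product per acre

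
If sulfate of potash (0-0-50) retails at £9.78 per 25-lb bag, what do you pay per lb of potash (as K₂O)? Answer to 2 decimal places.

K₂O in bag = 25 × 50% = 12.5 lb.
Cost per lb K₂O = £9.78 / 12.5 = £0.7824.

£0.78 per lb K₂O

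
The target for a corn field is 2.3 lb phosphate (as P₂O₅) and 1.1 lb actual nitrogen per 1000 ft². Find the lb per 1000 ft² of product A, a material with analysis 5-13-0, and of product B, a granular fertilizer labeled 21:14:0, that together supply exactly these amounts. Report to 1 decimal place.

16.2 lb product A, 1.4 lb product B

Let a = lb of product A, b = lb of product B (per 1000 ft²).
P₂O₅: 0.13·a + 0.14·b = 2.3
N: 0.05·a + 0.21·b = 1.1
From row1: a = (2.3 − 0.14·b) / 0.13.
Into row2: 0.05·(2.3 − 0.14·b)/0.13 + 0.21·b = 1.1 → b = 1.37931, a = 16.2069.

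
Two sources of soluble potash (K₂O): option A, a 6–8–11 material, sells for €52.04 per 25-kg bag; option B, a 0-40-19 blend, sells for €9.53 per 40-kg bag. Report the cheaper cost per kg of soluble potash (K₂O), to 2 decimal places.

€1.25 per kg K₂O (option B)

option A: K₂O per bag = 25 × 11% = 2.75 kg; cost = 52.04 / 2.75 = €18.9236/kg K₂O.
option B: K₂O per bag = 40 × 19% = 7.6 kg; cost = 9.53 / 7.6 = €1.2539/kg K₂O.
option B is cheaper.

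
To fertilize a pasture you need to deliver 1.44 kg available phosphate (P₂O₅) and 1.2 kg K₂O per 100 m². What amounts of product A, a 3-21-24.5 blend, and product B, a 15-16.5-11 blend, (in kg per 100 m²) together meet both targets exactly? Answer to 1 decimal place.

Per-100 m² balance (a = product A, b = product B):
P₂O₅: 0.21·a + 0.165·b = 1.44
K₂O: 0.245·a + 0.11·b = 1.2
From row1: a = (1.44 − 0.165·b) / 0.21.
Into row2: 0.245·(1.44 − 0.165·b)/0.21 + 0.11·b = 1.2 → b = 5.81818, a = 2.28571.

2.3 kg product A, 5.8 kg product B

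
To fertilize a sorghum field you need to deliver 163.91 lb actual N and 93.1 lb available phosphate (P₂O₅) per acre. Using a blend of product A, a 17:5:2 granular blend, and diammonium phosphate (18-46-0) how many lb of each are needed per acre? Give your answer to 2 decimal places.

847.41 lb product A, 110.28 lb diammonium phosphate

Per-acre balance (a = product A, b = diammonium phosphate):
N: 0.17·a + 0.18·b = 163.91
P₂O₅: 0.05·a + 0.46·b = 93.1
Eliminate b: (row1) − 0.18/0.46·(row2) → 0.150435·a = 127.48, so a = 847.408.
Then b = (93.1 − 0.05·847.408) / 0.46 = 110.282.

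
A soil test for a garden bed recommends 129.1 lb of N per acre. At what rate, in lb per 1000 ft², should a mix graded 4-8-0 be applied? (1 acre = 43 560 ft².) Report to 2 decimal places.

74.09 lb of product per thousand sq ft

Product per acre = 129.1 / 4% = 3227.5 lb.
Convert to per 1000 ft²: 3227.5 × 0.0229568 = 74.0932 lb.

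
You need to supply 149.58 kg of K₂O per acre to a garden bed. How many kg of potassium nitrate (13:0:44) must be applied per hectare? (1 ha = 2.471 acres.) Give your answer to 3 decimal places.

Product per acre = 149.58 / 44% = 339.955 kg.
Convert to per hectare: 339.955 × 2.471 = 840.0277 kg.

840.028 kg of product per hectare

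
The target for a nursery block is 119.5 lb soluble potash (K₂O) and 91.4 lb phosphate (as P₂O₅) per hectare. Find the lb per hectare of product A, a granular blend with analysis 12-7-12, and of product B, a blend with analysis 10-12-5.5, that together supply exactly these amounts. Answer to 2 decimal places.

With a, b = lb per hectare of product A and product B:
K₂O: 0.12·a + 0.055·b = 119.5
P₂O₅: 0.07·a + 0.12·b = 91.4
Solving simultaneously: a = 882.749, b = 246.7299.

882.75 lb product A, 246.73 lb product B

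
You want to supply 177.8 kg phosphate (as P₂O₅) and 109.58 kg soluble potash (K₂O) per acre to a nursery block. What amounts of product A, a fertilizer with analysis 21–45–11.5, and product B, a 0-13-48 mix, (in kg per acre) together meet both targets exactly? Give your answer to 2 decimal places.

353.64 kg product A, 143.57 kg product B

With a, b = kg per acre of product A and product B:
P₂O₅: 0.45·a + 0.13·b = 177.8
K₂O: 0.115·a + 0.48·b = 109.58
From row1: a = (177.8 − 0.13·b) / 0.45.
Into row2: 0.115·(177.8 − 0.13·b)/0.45 + 0.48·b = 109.58 → b = 143.566, a = 353.636.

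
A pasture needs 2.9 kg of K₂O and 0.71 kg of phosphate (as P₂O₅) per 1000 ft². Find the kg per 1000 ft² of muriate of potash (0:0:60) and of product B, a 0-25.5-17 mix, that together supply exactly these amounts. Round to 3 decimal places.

4.044 kg muriate of potash, 2.784 kg product B

Per-1000 ft² balance (a = muriate of potash, b = product B):
K₂O: 0.6·a + 0.17·b = 2.9
P₂O₅: 0·a + 0.255·b = 0.71
Solving simultaneously: a = 4.04444, b = 2.78431.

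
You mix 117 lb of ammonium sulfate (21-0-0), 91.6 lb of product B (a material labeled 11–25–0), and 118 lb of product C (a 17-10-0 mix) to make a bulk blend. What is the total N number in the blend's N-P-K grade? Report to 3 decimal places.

Total mass = 117 + 91.6 + 118 = 326.6 lb.
N mass = 21%×117 + 11%×91.6 + 17%×118 = 54.706 lb.
% N = 54.706 / 326.6 = 16.7502%.

16.750% N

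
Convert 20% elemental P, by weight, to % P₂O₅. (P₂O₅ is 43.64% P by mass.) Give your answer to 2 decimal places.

%P₂O₅ = 20 / 0.4364 = 45.8295%.

45.83% P₂O₅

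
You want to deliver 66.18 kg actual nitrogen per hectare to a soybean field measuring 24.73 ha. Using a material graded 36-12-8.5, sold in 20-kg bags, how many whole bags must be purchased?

228 bags

Product per hectare = 66.18 / 36% = 183.833 kg.
Total product = 183.833 × 24.73 = 4546.2 kg.
Bags = ⌈4546.2 / 20⌉ = 228.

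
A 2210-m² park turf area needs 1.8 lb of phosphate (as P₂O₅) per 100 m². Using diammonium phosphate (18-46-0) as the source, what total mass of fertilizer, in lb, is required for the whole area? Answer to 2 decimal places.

Product per 100 m² = 1.8 / 46% = 3.91304 lb.
Total product = 3.91304 × 2210 / 100 = 86.4783 lb.

86.48 lb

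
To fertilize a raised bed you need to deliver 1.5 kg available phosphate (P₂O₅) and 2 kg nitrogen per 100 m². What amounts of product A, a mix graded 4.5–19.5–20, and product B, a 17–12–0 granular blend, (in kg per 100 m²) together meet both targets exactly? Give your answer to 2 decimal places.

Let a = kg of product A, b = kg of product B (per 100 m²).
P₂O₅: 0.195·a + 0.12·b = 1.5
N: 0.045·a + 0.17·b = 2
From row1: a = (1.5 − 0.12·b) / 0.195.
Into row2: 0.045·(1.5 − 0.12·b)/0.195 + 0.17·b = 2 → b = 11.6216, a = 0.540541.

0.54 kg product A, 11.62 kg product B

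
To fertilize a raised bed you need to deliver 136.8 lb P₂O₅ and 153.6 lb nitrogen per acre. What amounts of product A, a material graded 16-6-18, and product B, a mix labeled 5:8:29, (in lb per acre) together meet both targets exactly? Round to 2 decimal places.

555.92 lb product A, 1293.06 lb product B

With a, b = lb per acre of product A and product B:
P₂O₅: 0.06·a + 0.08·b = 136.8
N: 0.16·a + 0.05·b = 153.6
From row1: a = (136.8 − 0.08·b) / 0.06.
Into row2: 0.16·(136.8 − 0.08·b)/0.06 + 0.05·b = 153.6 → b = 1293.061, a = 555.918.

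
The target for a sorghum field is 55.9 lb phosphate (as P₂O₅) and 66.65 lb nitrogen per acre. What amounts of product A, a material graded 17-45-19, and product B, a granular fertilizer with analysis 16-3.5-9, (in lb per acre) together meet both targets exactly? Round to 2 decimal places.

100.09 lb product A, 310.21 lb product B

Per-acre balance (a = product A, b = product B):
P₂O₅: 0.45·a + 0.035·b = 55.9
N: 0.17·a + 0.16·b = 66.65
From row1: a = (55.9 − 0.035·b) / 0.45.
Into row2: 0.17·(55.9 − 0.035·b)/0.45 + 0.16·b = 66.65 → b = 310.212, a = 100.0946.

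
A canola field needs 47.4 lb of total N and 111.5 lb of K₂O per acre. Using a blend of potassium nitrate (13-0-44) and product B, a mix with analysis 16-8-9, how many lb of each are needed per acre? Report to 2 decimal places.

231.24 lb potassium nitrate, 108.36 lb product B

With a, b = lb per acre of potassium nitrate and product B:
N: 0.13·a + 0.16·b = 47.4
K₂O: 0.44·a + 0.09·b = 111.5
Solving simultaneously: a = 231.244, b = 108.3646.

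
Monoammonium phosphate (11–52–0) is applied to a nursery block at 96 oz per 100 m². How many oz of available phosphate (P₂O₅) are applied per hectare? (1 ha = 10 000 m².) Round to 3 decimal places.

P₂O₅ per 100 m² = 96 × 52% = 49.92 oz.
Convert to per hectare: 49.92 × 100 = 4992 oz.

4992.000 oz P₂O₅ per hectare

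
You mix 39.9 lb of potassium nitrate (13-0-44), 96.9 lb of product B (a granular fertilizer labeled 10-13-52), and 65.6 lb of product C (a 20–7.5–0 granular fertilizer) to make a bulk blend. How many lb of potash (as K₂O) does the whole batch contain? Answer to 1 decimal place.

K₂O mass = 44%×39.9 + 52%×96.9 + 0%×65.6 = 67.944 lb.

67.9 lb K₂O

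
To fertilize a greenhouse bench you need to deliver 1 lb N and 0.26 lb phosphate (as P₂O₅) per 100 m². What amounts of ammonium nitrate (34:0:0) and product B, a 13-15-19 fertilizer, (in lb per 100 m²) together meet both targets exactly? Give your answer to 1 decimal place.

With a, b = lb per 100 m² of ammonium nitrate and product B:
N: 0.34·a + 0.13·b = 1
P₂O₅: 0·a + 0.15·b = 0.26
Solving simultaneously: a = 2.27843, b = 1.73333.

2.3 lb ammonium nitrate, 1.7 lb product B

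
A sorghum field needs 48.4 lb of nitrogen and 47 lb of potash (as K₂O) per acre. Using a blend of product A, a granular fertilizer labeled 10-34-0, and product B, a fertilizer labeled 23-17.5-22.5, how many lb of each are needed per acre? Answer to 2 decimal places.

3.56 lb product A, 208.89 lb product B

With a, b = lb per acre of product A and product B:
N: 0.1·a + 0.23·b = 48.4
K₂O: 0·a + 0.225·b = 47
Solving simultaneously: a = 3.55556, b = 208.889.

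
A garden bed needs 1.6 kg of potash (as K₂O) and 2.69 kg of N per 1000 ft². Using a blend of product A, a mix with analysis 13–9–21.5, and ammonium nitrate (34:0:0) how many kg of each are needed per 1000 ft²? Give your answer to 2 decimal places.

Per-1000 ft² balance (a = product A, b = ammonium nitrate):
K₂O: 0.215·a + 0·b = 1.6
N: 0.13·a + 0.34·b = 2.69
From row1: a = (1.6 − 0·b) / 0.215.
Into row2: 0.13·(1.6 − 0·b)/0.215 + 0.34·b = 2.69 → b = 5.06635, a = 7.44186.

7.44 kg product A, 5.07 kg ammonium nitrate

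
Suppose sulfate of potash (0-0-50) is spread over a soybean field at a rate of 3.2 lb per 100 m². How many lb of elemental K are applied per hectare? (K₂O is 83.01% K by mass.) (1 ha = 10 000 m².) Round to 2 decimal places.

132.82 lb K per hectare

K₂O per 100 m² = 3.2 × 50% = 1.6 lb.
Elemental K = 1.6 × 0.8301 = 1.32816 lb per 100 m².
Convert to per hectare: 1.32816 × 100 = 132.816 lb.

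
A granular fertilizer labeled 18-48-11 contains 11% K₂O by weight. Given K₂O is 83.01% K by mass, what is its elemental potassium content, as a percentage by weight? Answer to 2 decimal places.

9.13% K

%K = 11 × 0.8301 = 9.1311%.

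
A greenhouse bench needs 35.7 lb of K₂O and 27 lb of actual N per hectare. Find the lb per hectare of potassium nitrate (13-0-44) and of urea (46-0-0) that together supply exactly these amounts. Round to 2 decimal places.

Per-hectare balance (a = potassium nitrate, b = urea):
K₂O: 0.44·a + 0·b = 35.7
N: 0.13·a + 0.46·b = 27
Eliminate b: (row1) − 0/0.46·(row2) → 0.44·a = 35.7, so a = 81.1364.
Then b = (27 − 0.13·81.1364) / 0.46 = 35.7658.

81.14 lb potassium nitrate, 35.77 lb urea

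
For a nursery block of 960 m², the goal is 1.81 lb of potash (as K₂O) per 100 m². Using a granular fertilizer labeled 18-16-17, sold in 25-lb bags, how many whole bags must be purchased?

5 bags

Product per 100 m² = 1.81 / 17% = 10.6471 lb.
Total product = 10.6471 × 960 / 100 = 102.212 lb.
Bags = ⌈102.212 / 25⌉ = 5.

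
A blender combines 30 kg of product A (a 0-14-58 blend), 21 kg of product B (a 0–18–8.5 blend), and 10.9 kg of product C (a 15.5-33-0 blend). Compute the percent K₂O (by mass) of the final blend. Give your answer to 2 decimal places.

Total mass = 30 + 21 + 10.9 = 61.9 kg.
K₂O mass = 58%×30 + 8.5%×21 + 0%×10.9 = 19.185 kg.
% K₂O = 19.185 / 61.9 = 30.9935%.

30.99% K₂O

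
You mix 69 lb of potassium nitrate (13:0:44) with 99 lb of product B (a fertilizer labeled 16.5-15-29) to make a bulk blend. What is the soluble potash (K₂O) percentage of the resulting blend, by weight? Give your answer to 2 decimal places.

35.16% K₂O

Total mass = 69 + 99 = 168 lb.
K₂O mass = 44%×69 + 29%×99 = 59.07 lb.
% K₂O = 59.07 / 168 = 35.1607%.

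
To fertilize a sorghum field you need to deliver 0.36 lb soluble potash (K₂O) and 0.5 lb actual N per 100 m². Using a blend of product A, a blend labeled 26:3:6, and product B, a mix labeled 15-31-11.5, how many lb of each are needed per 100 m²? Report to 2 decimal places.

Let a = lb of product A, b = lb of product B (per 100 m²).
K₂O: 0.06·a + 0.115·b = 0.36
N: 0.26·a + 0.15·b = 0.5
Eliminate b: (row1) − 0.115/0.15·(row2) → -0.139333·a = -0.0233333, so a = 0.167464.
Then b = (0.5 − 0.26·0.167464) / 0.15 = 3.04306.

0.17 lb product A, 3.04 lb product B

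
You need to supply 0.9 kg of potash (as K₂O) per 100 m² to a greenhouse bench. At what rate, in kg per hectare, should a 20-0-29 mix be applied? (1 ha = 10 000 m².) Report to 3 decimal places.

Product per 100 m² = 0.9 / 29% = 3.10345 kg.
Convert to per hectare: 3.10345 × 100 = 310.3448 kg.

310.345 kg of product per hectare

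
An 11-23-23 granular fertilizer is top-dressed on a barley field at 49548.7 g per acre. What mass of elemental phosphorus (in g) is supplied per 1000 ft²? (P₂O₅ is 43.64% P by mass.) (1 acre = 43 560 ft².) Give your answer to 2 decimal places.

114.17 g P per thousand sq ft

P₂O₅ per acre = 49548.7 × 23% = 11396.2 g.
Elemental P = 11396.2 × 0.4364 = 4973.3 g per acre.
Convert to per 1000 ft²: 4973.3 × 0.0229568 = 114.171 g.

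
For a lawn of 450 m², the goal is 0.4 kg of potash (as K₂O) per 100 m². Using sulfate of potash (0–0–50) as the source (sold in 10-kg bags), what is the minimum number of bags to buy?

Product per 100 m² = 0.4 / 50% = 0.8 kg.
Total product = 0.8 × 450 / 100 = 3.6 kg.
Bags = ⌈3.6 / 10⌉ = 1.

1 bags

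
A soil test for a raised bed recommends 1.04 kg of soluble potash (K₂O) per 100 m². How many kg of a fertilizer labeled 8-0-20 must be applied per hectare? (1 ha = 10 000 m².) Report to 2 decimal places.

520.00 kg of product per hectare

Product per 100 m² = 1.04 / 20% = 5.2 kg.
Convert to per hectare: 5.2 × 100 = 520 kg.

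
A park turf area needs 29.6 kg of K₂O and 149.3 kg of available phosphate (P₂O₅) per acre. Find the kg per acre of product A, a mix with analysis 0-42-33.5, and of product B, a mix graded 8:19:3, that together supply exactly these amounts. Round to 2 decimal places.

22.43 kg product A, 736.21 kg product B

Let a = kg of product A, b = kg of product B (per acre).
K₂O: 0.335·a + 0.03·b = 29.6
P₂O₅: 0.42·a + 0.19·b = 149.3
Eliminate b: (row1) − 0.03/0.19·(row2) → 0.268684·a = 6.02632, so a = 22.429.
Then b = (149.3 − 0.42·22.429) / 0.19 = 736.2096.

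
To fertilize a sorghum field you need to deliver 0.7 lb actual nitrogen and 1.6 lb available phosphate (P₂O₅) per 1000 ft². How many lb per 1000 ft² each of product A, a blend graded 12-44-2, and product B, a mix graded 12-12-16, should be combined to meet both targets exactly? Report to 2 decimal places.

2.81 lb product A, 3.02 lb product B

Per-1000 ft² balance (a = product A, b = product B):
N: 0.12·a + 0.12·b = 0.7
P₂O₅: 0.44·a + 0.12·b = 1.6
Solving simultaneously: a = 2.8125, b = 3.02083.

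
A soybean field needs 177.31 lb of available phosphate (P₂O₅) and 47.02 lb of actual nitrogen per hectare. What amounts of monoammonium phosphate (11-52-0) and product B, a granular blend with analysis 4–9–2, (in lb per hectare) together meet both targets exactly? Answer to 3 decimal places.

262.440 lb monoammonium phosphate, 453.789 lb product B

Let a = lb of monoammonium phosphate, b = lb of product B (per hectare).
P₂O₅: 0.52·a + 0.09·b = 177.31
N: 0.11·a + 0.04·b = 47.02
Eliminate a: (row1) − 0.52/0.11·(row2) → -0.0990909·b = -44.9664, so b = 453.78899.
Back-substitute: a = (177.31 − 0.09·453.78899) / 0.52 = 262.4404.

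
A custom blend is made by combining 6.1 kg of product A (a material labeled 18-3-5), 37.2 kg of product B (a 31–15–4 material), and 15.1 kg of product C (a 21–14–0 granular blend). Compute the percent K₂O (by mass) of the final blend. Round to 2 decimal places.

Total mass = 6.1 + 37.2 + 15.1 = 58.4 kg.
K₂O mass = 5%×6.1 + 4%×37.2 + 0%×15.1 = 1.793 kg.
% K₂O = 1.793 / 58.4 = 3.07021%.

3.07% K₂O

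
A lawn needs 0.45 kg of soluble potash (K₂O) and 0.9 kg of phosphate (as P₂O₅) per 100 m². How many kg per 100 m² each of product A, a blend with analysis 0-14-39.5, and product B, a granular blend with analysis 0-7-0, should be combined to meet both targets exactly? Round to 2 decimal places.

1.14 kg product A, 10.58 kg product B

With a, b = kg per 100 m² of product A and product B:
K₂O: 0.395·a + 0·b = 0.45
P₂O₅: 0.14·a + 0.07·b = 0.9
From row1: a = (0.45 − 0·b) / 0.395.
Into row2: 0.14·(0.45 − 0·b)/0.395 + 0.07·b = 0.9 → b = 10.5787, a = 1.13924.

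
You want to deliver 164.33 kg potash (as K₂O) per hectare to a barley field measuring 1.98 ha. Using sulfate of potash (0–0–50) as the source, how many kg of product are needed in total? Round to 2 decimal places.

650.75 kg

Product per hectare = 164.33 / 50% = 328.66 kg.
Total product = 328.66 × 1.98 = 650.747 kg.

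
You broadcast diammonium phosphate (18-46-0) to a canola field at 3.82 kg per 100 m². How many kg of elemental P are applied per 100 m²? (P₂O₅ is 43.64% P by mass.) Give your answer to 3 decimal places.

0.767 kg P per hundred sq m

P₂O₅ per 100 m² = 3.82 × 46% = 1.7572 kg.
Elemental P = 1.7572 × 0.4364 = 0.766842 kg per 100 m².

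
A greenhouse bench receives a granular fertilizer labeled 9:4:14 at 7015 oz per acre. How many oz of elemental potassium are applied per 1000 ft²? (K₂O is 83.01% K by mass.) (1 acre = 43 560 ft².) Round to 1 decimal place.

18.7 oz K per thousand sq ft

K₂O per acre = 7015 × 14% = 982.1 oz.
Elemental K = 982.1 × 0.8301 = 815.241 oz per acre.
Convert to per 1000 ft²: 815.241 × 0.0229568 = 18.7154 oz.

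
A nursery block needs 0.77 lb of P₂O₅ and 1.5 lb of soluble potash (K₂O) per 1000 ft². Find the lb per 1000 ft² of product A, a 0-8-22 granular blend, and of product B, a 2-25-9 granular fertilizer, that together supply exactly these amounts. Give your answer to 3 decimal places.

Let a = lb of product A, b = lb of product B (per 1000 ft²).
P₂O₅: 0.08·a + 0.25·b = 0.77
K₂O: 0.22·a + 0.09·b = 1.5
From row1: a = (0.77 − 0.25·b) / 0.08.
Into row2: 0.22·(0.77 − 0.25·b)/0.08 + 0.09·b = 1.5 → b = 1.03347, a = 6.3954.

6.395 lb product A, 1.033 lb product B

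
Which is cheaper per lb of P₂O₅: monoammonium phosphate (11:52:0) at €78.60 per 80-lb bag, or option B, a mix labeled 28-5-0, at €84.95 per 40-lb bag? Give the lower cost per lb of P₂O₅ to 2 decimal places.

€1.89 per lb P₂O₅ (monoammonium phosphate)

monoammonium phosphate: P₂O₅ per bag = 80 × 52% = 41.6 lb; cost = 78.60 / 41.6 = €1.8894/lb P₂O₅.
option B: P₂O₅ per bag = 40 × 5% = 2 lb; cost = 84.95 / 2 = €42.4750/lb P₂O₅.
monoammonium phosphate is cheaper.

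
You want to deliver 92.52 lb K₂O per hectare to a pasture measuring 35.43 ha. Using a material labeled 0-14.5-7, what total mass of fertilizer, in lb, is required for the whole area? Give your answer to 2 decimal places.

46828.34 lb

Product per hectare = 92.52 / 7% = 1321.71 lb.
Total product = 1321.71 × 35.43 = 46828.337 lb.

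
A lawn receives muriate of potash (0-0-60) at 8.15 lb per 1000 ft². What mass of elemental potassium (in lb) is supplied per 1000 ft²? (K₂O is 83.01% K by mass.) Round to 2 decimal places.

K₂O per 1000 ft² = 8.15 × 60% = 4.89 lb.
Elemental K = 4.89 × 0.8301 = 4.05919 lb per 1000 ft².

4.06 lb K per thousand sq ft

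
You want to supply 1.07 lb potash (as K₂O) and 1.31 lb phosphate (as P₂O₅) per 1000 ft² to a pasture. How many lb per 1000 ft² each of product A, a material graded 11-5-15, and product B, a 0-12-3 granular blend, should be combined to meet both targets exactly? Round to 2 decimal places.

Per-1000 ft² balance (a = product A, b = product B):
K₂O: 0.15·a + 0.03·b = 1.07
P₂O₅: 0.05·a + 0.12·b = 1.31
Eliminate b: (row1) − 0.03/0.12·(row2) → 0.1375·a = 0.7425, so a = 5.4.
Then b = (1.31 − 0.05·5.4) / 0.12 = 8.66667.

5.40 lb product A, 8.67 lb product B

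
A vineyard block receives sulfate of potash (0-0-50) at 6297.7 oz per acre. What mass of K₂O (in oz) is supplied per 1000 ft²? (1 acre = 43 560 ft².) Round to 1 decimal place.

72.3 oz K₂O per thousand sq ft

K₂O per acre = 6297.7 × 50% = 3148.85 oz.
Convert to per 1000 ft²: 3148.85 × 0.0229568 = 72.2876 oz.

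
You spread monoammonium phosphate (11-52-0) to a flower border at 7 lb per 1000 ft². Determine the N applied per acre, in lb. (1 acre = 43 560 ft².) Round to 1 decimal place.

nitrogen per 1000 ft² = 7 × 11% = 0.77 lb.
Convert to per acre: 0.77 × 43.56 = 33.5412 lb.

33.5 lb N per acre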